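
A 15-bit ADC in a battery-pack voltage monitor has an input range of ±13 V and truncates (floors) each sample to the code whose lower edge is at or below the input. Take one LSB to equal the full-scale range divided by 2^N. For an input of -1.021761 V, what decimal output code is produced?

15096

Full-scale range = 13 V − (-13 V) = 26 V. LSB = 26 V / 2^15 ≈ 0.7935 mV.
code = ⌊(V_in − V_min)/LSB⌋ = ⌊(V_in − V_min) × 2^15 / range⌋
     = ⌊(-1.021761 − (-13)) × 32768 / 26⌋ = ⌊11.978239 × 32768/26⌋
     = ⌊15096.267⌋ = 15096.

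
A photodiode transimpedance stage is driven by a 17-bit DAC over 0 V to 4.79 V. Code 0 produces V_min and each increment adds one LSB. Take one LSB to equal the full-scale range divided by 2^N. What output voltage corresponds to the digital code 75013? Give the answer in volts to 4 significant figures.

2.741 V

Span = 4.79 V. LSB = 4.79 V / 2^17.
V_out = V_min + code × LSB = 0 V + 75013 × 4.79 V / 131072
      = 0 V + 2.74134 V = 2.74134 V.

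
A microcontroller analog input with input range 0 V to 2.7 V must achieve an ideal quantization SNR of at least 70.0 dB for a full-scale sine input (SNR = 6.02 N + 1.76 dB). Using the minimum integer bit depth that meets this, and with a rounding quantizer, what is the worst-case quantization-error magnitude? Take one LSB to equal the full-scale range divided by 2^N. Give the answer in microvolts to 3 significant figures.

Range is 2.7 V.
N ≥ (70.0 − 1.76)/6.02 = 11.336 → N_min = 12.
LSB = 2.7 V ÷ 2^12 = 2.7/4096 V = 0.65918 mV.
|e|_max = LSB/2 = 330 µV.

330 µV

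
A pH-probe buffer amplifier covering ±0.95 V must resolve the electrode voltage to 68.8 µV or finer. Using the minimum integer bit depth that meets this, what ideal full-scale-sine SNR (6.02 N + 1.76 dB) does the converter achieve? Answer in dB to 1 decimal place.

Full-scale range = 0.95 V − (-0.95 V) = 1.9 V.
1.9 V / 68.8 µV = 27620. Since 2^14 = 16384 and 2^15 = 32768, N = 15.
6.02(15) + 1.76 = 92.06 dB.

92.1 dB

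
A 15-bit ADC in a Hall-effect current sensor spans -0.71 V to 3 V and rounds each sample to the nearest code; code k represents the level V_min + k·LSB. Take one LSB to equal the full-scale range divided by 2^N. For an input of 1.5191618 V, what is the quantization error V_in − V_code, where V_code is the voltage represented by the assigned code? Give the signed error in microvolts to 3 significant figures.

The full-scale span is 3 − (-0.71) = 3.71 V. LSB = 3.71 V / 2^15 ≈ 113.2 µV.
(V_in − V_min)/LSB = (1.5191618 − (-0.71)) × 32768/3.71 = 19688.7261 → nearest code k = 19689.
V_code = -0.71 + (19689/32768) × 3.71 = 1.5191928101 V.
Error = V_in − V_code = 1.5191618 − (1.5191928101) = −31.0 µV.

−31.0 µV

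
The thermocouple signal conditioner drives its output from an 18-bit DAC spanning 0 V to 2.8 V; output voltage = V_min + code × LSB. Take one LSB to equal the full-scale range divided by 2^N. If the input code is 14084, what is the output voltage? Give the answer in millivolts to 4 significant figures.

150.4 mV

Range is 2.8 V. LSB = 2.8 V / 2^18.
Output = V_min + (14084/262144) × range = 0 + 0.0537262 × 2.8 V
      = 0 + 0.150433 = 0.150433 V.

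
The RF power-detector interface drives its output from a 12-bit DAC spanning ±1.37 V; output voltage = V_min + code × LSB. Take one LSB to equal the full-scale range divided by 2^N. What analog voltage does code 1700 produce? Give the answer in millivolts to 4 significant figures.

The full-scale span is 1.37 − (-1.37) = 2.74 V. LSB = 2.74 V / 2^12.
Output = V_min + (1700/4096) × range = -1.37 + 0.415039 × 2.74 V
      = -1.37 + 1.13721 = -0.232793 V.

-232.8 mV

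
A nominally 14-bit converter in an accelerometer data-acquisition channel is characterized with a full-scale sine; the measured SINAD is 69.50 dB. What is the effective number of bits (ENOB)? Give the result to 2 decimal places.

ENOB = (SINAD − 1.76) / 6.02 = (69.50 − 1.76) / 6.02 = 67.74 / 6.02 = 11.2525.

11.25 bits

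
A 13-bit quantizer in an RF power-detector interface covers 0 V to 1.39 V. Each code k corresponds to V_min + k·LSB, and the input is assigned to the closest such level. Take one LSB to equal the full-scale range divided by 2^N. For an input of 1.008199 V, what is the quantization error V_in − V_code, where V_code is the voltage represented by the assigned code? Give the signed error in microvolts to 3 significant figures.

Range is 1.39 V. LSB = 1.39 V / 2^13 ≈ 169.7 µV.
(V_in − V_min)/LSB = (1.008199 − (0)) × 8192/1.39 = 5941.8462 → nearest code k = 5942.
Reconstructed level: 0 + 5942 × 1.39/8192 V = 1.008225098 V.
V_in − V_code = 1.008199 − (1.008225098) = −26.1 µV.

−26.1 µV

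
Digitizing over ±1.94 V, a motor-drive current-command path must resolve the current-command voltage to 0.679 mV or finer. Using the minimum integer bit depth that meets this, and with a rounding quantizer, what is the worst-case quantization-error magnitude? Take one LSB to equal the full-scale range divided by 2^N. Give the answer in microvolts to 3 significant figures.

Span: 1.94 V − (-1.94 V) = 3.88 V.
Required number of levels: 3.88/0.679 mV = 5714.3; smallest N with 2^N ≥ that is 13.
LSB = 3.88 V / 2^13 = 473.63 µV.
Half an LSB is 237 µV.

237 µV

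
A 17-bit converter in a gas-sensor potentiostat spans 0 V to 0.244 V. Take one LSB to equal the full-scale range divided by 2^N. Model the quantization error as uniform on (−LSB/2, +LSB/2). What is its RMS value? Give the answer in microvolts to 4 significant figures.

0.5374 µV

Full-scale range = 0.244 V.
Step size = 0.244/131072 V = 1.86157 µV.
σ_q = LSB/√12 = 1.86157 µV/3.4641 = 0.5374 µV.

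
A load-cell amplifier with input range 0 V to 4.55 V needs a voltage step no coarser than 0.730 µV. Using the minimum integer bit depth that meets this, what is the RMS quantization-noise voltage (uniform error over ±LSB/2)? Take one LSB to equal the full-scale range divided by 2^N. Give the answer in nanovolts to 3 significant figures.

157 nV

Span = 4.55 V.
Levels needed ≥ 4.55/0.730 µV = 6.233e6. 2^23 = 8388608 suffices, so N_min = 23.
LSB = 4.55 V / 2^23 = 0.54240 µV.
σ_q = LSB/√12 = 0.54240 µV/3.4641 = 157 nV.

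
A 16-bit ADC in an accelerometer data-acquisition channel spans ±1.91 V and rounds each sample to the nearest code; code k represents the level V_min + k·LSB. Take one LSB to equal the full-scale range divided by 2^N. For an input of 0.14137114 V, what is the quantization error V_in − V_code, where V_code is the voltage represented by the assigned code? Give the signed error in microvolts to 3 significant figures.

Span: 1.91 V − (-1.91 V) = 3.82 V. LSB = 3.82 V / 2^16 ≈ 58.29 µV.
(0.14137114 − (-1.91)) / LSB = 2.05137114 × 65536/3.82 = 35193.3662. Nearest integer: k = 35193.
V_code = V_min + k × range/2^16 = -1.91 + 35193 × 3.82/65536 = 0.14134979248 V.
e = 0.14137114 − (0.14134979248) = +21.3 µV.

+21.3 µV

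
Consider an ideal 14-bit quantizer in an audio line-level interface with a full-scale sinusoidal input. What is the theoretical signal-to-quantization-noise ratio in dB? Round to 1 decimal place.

6.02(14) + 1.76 = 84.28 + 1.76 = 86.04 dB.

86.0 dB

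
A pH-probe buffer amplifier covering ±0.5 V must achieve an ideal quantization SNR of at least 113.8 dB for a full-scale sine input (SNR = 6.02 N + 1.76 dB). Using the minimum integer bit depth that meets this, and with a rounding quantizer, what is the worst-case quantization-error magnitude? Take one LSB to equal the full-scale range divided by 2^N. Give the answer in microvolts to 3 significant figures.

0.954 µV

Span: 0.5 V − (-0.5 V) = 1 V.
N ≥ (113.8 − 1.76)/6.02 = 18.611 → N_min = 19.
LSB = 1 V / 2^19 = 1.9073 µV.
Max error for round-to-nearest is LSB/2 = 0.954 µV.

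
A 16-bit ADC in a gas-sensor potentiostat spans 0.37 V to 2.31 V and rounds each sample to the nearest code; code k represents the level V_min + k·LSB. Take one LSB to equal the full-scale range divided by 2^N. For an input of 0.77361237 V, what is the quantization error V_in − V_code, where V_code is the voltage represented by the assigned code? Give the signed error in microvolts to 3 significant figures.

Range = 2.31 − (0.37) = 1.94 V. LSB = 1.94 V / 2^16 ≈ 29.60 µV.
(V_in − V_min)/LSB = (0.77361237 − (0.37)) × 65536/1.94 = 13634.6084 → nearest code k = 13635.
V_code = 0.37 + (13635/65536) × 1.94 = 0.77362396240 V.
Error = V_in − V_code = 0.77361237 − (0.77362396240) = −11.6 µV.

−11.6 µV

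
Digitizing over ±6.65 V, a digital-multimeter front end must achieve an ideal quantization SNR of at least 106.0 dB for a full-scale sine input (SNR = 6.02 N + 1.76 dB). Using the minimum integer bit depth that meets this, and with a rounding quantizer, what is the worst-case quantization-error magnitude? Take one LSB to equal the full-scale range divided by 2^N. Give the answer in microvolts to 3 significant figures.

Span: 6.65 V − (-6.65 V) = 13.3 V.
Solving 6.02 N ≥ 106.0 − 1.76: N ≥ 17.316. Round up → N = 18.
One LSB is 13.3 V / 262144 = 50.735 µV.
|e|_max = LSB/2 = 25.4 µV.

25.4 µV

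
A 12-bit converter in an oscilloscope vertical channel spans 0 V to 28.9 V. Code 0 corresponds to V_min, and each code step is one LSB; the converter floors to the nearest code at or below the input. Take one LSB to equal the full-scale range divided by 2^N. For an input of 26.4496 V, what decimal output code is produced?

3748

V_FS = 28.9 V. LSB = 28.9 V / 2^12 ≈ 7.056 mV.
(V_in − V_min) × 2^12/range = (26.4496 − (0)) × 4096/28.9 = 3748.705.
Floor → code = 3748.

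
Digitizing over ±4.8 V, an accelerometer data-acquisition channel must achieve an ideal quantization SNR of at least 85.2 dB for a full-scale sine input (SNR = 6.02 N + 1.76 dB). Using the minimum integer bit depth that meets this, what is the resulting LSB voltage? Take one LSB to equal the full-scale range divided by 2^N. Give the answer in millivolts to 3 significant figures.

Span: 4.8 V − (-4.8 V) = 9.6 V.
6.02 N + 1.76 ≥ 85.2 gives N ≥ 13.860, so the minimum integer is 14.
LSB = 9.6 V ÷ 2^14 = 9.6/16384 V = 0.586 mV.

0.586 mV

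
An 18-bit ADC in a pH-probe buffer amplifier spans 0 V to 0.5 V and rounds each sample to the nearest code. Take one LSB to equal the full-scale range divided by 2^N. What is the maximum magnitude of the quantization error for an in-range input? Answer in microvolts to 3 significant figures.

0.954 µV

Span = 0.5 V.
Step size = 0.5/262144 V = 1.9073 µV.
Worst-case error for round-to-nearest is half an LSB: 0.954 µV.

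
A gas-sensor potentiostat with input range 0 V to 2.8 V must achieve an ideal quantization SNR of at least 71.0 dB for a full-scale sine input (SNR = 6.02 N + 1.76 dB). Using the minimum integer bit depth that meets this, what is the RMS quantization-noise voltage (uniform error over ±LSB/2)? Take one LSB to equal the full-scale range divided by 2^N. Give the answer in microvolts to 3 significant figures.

197 µV

V_FS = 2.8 V.
N ≥ (71.0 − 1.76)/6.02 = 11.502 → N_min = 12.
One LSB is 2.8 V / 4096 = 0.68359 mV.
σ_q = LSB/√12 = 0.68359 mV/3.4641 = 197 µV.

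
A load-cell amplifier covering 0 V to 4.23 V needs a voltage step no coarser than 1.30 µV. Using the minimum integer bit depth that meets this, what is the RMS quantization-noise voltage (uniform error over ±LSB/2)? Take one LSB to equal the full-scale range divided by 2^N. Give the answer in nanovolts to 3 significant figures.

V_FS = 4.23 V.
4.23 V / 1.30 µV = 3.254e6. Since 2^21 = 2097152 and 2^22 = 4194304, N = 22.
One LSB is 4.23 V / 4194304 = 1.0085 µV.
σ_q = LSB/√12 = 1.0085 µV/3.4641 = 291 nV.

291 nV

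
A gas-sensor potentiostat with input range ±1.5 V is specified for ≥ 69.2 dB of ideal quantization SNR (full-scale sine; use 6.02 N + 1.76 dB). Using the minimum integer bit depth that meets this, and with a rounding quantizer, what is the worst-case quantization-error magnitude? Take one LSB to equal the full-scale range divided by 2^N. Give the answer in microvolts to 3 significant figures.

Range = 1.5 − (-1.5) = 3 V.
6.02 N + 1.76 ≥ 69.2 gives N ≥ 11.203, so the minimum integer is 12.
LSB = 3 V / 2^12 = 0.73242 mV.
Half an LSB is 366 µV.

366 µV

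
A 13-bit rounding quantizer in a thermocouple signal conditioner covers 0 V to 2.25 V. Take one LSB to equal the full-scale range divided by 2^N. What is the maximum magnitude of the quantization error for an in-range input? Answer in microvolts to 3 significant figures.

137 µV

V_FS = 2.25 V.
LSB = 2.25 V / 2^13 = 274.66 µV.
Worst-case error for round-to-nearest is half an LSB: 137 µV.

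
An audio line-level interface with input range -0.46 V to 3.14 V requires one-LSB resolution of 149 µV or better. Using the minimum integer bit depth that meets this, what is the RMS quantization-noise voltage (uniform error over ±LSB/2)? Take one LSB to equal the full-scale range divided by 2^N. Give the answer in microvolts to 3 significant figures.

31.7 µV

Range = 3.14 − (-0.46) = 3.6 V.
3.6 V / 149 µV = 24160. Since 2^14 = 16384 and 2^15 = 32768, N = 15.
LSB = 3.6 V ÷ 2^15 = 3.6/32768 V = 109.86 µV.
RMS noise = LSB/√12 = 31.7 µV.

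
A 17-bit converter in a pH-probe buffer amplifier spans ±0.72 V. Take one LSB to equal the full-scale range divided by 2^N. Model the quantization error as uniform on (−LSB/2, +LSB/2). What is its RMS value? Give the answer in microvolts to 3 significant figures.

Range = 0.72 − (-0.72) = 1.44 V.
Step size = 1.44/131072 V = 10.986 µV.
RMS of a uniform error over width LSB is LSB/√12 = 3.17 µV.

3.17 µV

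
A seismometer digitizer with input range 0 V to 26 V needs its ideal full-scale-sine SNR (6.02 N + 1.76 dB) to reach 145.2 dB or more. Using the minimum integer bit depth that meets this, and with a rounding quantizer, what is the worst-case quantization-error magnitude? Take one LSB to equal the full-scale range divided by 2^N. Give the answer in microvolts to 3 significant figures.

0.775 µV

Span = 26 V.
N ≥ (145.2 − 1.76)/6.02 = 23.827 → N_min = 24.
Step size = 26/16777216 V = 1.5497 µV.
Half an LSB is 0.775 µV.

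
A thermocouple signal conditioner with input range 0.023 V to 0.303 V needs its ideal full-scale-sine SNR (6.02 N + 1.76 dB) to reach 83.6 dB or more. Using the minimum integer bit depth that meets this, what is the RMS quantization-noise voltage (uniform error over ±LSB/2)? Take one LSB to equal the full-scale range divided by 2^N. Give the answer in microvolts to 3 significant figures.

Span: 0.303 V − (0.023 V) = 0.28 V.
Required N = ⌈(83.6 − 1.76)/6.02⌉ = ⌈13.595⌉ = 14.
One LSB is 0.28 V / 16384 = 17.090 µV.
σ_q = LSB/√12 = 17.090 µV/3.4641 = 4.93 µV.

4.93 µV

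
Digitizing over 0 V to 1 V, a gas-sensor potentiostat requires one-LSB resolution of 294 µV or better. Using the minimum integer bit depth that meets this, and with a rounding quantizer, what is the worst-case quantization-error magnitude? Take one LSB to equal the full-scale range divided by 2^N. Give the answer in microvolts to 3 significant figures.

122 µV

Range is 1 V.
Levels needed ≥ 1/294 µV = 3401. 2^12 = 4096 suffices, so N_min = 12.
LSB = 1 V ÷ 2^12 = 1/4096 V = 244.14 µV.
Half an LSB is 122 µV.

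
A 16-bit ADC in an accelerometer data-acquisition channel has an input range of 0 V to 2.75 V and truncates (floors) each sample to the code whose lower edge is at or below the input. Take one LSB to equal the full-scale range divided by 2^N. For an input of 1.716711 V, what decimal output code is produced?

Full-scale range = 2.75 V. LSB = 2.75 V / 2^16 ≈ 41.96 µV.
code = ⌊(V_in − V_min)/LSB⌋ = ⌊(V_in − V_min) × 2^16 / range⌋
     = ⌊(1.716711 − (0)) × 65536 / 2.75⌋ = ⌊1.716711 × 65536/2.75⌋
     = ⌊40911.408⌋ = 40911.

40911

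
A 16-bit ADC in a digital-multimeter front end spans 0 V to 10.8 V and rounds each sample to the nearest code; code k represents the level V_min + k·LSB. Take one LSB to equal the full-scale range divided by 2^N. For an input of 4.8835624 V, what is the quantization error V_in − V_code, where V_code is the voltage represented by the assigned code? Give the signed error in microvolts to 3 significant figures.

+29.7 µV

V_FS = 10.8 V. LSB = 10.8 V / 2^16 ≈ 164.8 µV.
(V_in − V_min)/LSB = (4.8835624 − (0)) × 65536/10.8 = 29634.1801 → nearest code k = 29634.
V_code = V_min + k × range/2^16 = 0 + 29634 × 10.8/65536 = 4.8835327148 V.
Error = V_in − V_code = 4.8835624 − (4.8835327148) = +29.7 µV.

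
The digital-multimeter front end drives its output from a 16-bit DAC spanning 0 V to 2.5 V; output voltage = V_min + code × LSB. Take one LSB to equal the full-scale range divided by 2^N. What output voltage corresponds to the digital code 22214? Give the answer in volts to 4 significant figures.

0.8474 V

Full-scale range = 2.5 V. LSB = 2.5 V / 2^16.
Output = V_min + (22214/65536) × range = 0 + 0.338959 × 2.5 V
      = 0 V + 0.847397 V = 0.847397 V.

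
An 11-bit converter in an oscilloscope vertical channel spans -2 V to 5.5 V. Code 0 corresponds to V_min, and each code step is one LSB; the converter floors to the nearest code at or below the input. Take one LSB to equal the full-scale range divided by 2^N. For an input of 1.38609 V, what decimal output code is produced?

924

Range = 5.5 − (-2) = 7.5 V. LSB = 7.5 V / 2^11 ≈ 3.662 mV.
code = ⌊(V_in − V_min)/LSB⌋ = ⌊(V_in − V_min) × 2^11 / range⌋
     = ⌊(1.38609 − (-2)) × 2048 / 7.5⌋ = ⌊3.38609 × 2048/7.5⌋
     = ⌊924.628⌋ = 924.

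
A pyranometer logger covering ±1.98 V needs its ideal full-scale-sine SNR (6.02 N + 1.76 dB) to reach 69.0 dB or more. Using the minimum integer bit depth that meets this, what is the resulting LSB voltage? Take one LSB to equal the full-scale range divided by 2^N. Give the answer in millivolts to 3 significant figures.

0.967 mV

Range = 1.98 − (-1.98) = 3.96 V.
Required N = ⌈(69.0 − 1.76)/6.02⌉ = ⌈11.169⌉ = 12.
LSB = 3.96 V / 2^12 = 0.967 mV.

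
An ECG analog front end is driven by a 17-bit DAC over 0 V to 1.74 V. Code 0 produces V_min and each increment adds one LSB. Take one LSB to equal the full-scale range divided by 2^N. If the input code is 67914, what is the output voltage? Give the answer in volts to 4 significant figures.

0.9016 V

V_FS = 1.74 V. LSB = 1.74 V / 2^17.
V_out = 0 + 67914 × (1.74/131072) V
      = 0 V + 0.901568 V = 0.901568 V.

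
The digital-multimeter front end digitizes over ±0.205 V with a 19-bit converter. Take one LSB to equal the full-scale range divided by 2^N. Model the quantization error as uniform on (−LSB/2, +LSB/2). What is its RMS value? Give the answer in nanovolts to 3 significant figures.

226 nV

The full-scale span is 0.205 − (-0.205) = 0.41 V.
LSB = 0.41 V ÷ 2^19 = 0.41/524288 V = 0.78201 µV.
σ_q = LSB/√12 = 0.78201 µV/3.4641 = 226 nV.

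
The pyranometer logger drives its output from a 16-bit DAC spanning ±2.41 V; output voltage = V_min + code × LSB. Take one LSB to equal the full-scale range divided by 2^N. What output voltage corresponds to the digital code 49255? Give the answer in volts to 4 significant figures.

1.213 V

The full-scale span is 2.41 − (-2.41) = 4.82 V. LSB = 4.82 V / 2^16.
V_out = V_min + code × LSB = -2.41 V + 49255 × 4.82 V / 65536
      = -2.41 V + 3.62258 V = 1.21258 V.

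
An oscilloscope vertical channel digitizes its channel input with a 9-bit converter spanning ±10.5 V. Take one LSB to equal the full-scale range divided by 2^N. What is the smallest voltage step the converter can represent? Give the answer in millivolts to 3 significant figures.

41.0 mV

Full-scale range = 10.5 V − (-10.5 V) = 21 V.
2^9 = 512 levels.
LSB = 21 V ÷ 2^9 = 21/512 V = 41.0 mV.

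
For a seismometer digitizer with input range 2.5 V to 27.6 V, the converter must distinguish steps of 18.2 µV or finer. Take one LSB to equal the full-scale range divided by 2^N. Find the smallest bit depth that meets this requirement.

The full-scale span is 27.6 − (2.5) = 25.1 V.
Need 2^N ≥ 25.1 V / 18.2 µV = 1.379e6 → N_min = 21.

21 bits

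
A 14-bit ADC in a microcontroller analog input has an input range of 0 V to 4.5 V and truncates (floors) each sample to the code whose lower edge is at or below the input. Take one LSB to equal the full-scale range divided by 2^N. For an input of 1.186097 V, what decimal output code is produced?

4318

Full-scale range = 4.5 V. LSB = 4.5 V / 2^14 ≈ 274.7 µV.
code = ⌊(V_in − V_min)/LSB⌋ = ⌊(V_in − V_min) × 2^14 / range⌋
     = ⌊(1.186097 − (0)) × 16384 / 4.5⌋ = ⌊1.186097 × 16384/4.5⌋
     = ⌊4318.447⌋ = 4318.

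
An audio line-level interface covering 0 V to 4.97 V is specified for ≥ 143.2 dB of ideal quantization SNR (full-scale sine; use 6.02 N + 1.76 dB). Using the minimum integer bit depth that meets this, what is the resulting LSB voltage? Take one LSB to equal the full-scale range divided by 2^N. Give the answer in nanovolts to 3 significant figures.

Span = 4.97 V.
6.02 N + 1.76 ≥ 143.2 gives N ≥ 23.495, so the minimum integer is 24.
Step size = 4.97/16777216 V = 296 nV.

296 nV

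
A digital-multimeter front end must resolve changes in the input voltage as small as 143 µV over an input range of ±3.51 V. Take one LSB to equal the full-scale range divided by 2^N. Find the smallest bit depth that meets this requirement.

The full-scale span is 3.51 − (-3.51) = 7.02 V.
Need 2^N ≥ 7.02 V / 143 µV = 49090 → N_min = 16.

16 bits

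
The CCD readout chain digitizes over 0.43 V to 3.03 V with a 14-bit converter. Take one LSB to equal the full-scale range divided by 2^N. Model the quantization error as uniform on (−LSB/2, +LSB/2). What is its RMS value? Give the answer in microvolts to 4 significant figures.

45.81 µV

Range = 3.03 − (0.43) = 2.6 V.
One LSB is 2.6 V / 16384 = 158.691 µV.
For a uniform distribution on [−LSB/2, +LSB/2], V_rms = LSB/√12 = 158.691 µV/3.4641 = 45.81 µV.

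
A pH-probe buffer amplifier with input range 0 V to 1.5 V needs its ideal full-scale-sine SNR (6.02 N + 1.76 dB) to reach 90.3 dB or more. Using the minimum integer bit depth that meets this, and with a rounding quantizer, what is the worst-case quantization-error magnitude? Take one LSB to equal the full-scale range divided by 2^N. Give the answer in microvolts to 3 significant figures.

Full-scale range = 1.5 V.
6.02 N + 1.76 ≥ 90.3 gives N ≥ 14.708, so the minimum integer is 15.
LSB = 1.5 V / 2^15 = 45.776 µV.
Half an LSB is 22.9 µV.

22.9 µV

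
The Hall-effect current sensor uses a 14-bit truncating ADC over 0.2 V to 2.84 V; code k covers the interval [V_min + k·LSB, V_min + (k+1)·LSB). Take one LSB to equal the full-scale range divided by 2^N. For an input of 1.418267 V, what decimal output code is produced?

7560

Span: 2.84 V − (0.2 V) = 2.64 V. LSB = 2.64 V / 2^14 ≈ 161.1 µV.
(V_in − V_min) × 2^14/range = (1.418267 − (0.2)) × 16384/2.64 = 7560.639.
Floor → code = 7560.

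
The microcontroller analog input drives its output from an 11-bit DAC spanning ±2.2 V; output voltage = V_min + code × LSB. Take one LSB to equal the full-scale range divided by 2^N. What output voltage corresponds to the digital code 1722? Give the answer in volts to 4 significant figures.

1.500 V

Range = 2.2 − (-2.2) = 4.4 V. LSB = 4.4 V / 2^11.
Output = V_min + (1722/2048) × range = -2.2 + 0.840820 × 4.4 V
      = -2.2 V + 3.69961 V = 1.49961 V.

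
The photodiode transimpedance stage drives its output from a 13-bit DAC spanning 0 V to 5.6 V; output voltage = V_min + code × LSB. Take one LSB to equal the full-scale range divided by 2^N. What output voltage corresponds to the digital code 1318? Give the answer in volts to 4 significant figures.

0.9010 V

Span = 5.6 V. LSB = 5.6 V / 2^13.
V_out = V_min + code × LSB = 0 V + 1318 × 5.6 V / 8192
      = 0 V + 0.900977 V = 0.900977 V.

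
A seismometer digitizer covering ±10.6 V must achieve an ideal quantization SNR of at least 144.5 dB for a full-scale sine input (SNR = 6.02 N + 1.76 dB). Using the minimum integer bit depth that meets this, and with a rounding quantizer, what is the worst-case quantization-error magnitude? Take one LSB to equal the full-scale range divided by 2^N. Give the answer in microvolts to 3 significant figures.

Range = 10.6 − (-10.6) = 21.2 V.
Required N = ⌈(144.5 − 1.76)/6.02⌉ = ⌈23.711⌉ = 24.
LSB = 21.2 V ÷ 2^24 = 21.2/16777216 V = 1.2636 µV.
Half an LSB is 0.632 µV.

0.632 µV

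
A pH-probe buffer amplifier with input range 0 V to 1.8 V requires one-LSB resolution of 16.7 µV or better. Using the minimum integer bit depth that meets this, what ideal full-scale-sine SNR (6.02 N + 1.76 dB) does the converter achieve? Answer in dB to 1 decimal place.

104.1 dB

Range is 1.8 V.
Levels needed ≥ 1.8/16.7 µV = 107800. 2^17 = 131072 suffices, so N_min = 17.
SNR = 6.02 × 17 + 1.76 = 104.10 dB.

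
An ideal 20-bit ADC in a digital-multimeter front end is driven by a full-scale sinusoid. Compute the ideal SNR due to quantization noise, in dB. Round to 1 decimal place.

6.02(20) + 1.76 = 120.40 + 1.76 = 122.16 dB.

122.2 dB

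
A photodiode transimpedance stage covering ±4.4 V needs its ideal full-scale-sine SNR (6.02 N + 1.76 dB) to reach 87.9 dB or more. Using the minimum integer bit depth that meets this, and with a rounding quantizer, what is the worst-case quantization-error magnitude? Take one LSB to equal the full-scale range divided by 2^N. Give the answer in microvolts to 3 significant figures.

The full-scale span is 4.4 − (-4.4) = 8.8 V.
N ≥ (87.9 − 1.76)/6.02 = 14.309 → N_min = 15.
Step size = 8.8/32768 V = 268.55 µV.
|e|_max = LSB/2 = 134 µV.

134 µV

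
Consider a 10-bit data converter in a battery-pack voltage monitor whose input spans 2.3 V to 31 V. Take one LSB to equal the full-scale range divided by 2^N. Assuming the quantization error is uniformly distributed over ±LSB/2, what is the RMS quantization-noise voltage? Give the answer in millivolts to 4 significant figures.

Range = 31 − (2.3) = 28.7 V.
LSB = 28.7 V / 2^10 = 28.0273 mV.
For a uniform distribution on [−LSB/2, +LSB/2], V_rms = LSB/√12 = 28.0273 mV/3.4641 = 8.091 mV.

8.091 mV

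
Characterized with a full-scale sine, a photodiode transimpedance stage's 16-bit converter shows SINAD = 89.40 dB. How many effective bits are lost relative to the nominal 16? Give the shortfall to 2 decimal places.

Effective bits = (89.40 − 1.76)/6.02 = 14.5581.
Shortfall = 16 − 14.5581 = 1.4419 bits.

1.44 bits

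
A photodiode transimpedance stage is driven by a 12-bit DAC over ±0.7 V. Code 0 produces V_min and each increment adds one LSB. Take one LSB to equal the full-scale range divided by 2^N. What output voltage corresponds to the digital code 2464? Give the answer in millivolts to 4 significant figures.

142.2 mV

Range = 0.7 − (-0.7) = 1.4 V. LSB = 1.4 V / 2^12.
Output = V_min + (2464/4096) × range = -0.7 + 0.601563 × 1.4 V
      = -0.7 + 0.842188 = 0.142188 V.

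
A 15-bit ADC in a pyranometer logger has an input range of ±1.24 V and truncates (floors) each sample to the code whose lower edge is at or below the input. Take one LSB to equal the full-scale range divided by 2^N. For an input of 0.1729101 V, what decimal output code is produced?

Full-scale range = 1.24 V − (-1.24 V) = 2.48 V. LSB = 2.48 V / 2^15 ≈ 75.68 µV.
(V_in − V_min) × 2^15/range = (0.1729101 − (-1.24)) × 32768/2.48 = 18668.644.
Floor → code = 18668.

18668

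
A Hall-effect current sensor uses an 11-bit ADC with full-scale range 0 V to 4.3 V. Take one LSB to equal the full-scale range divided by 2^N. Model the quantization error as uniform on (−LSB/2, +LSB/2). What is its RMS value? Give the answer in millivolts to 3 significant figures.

0.606 mV

V_FS = 4.3 V.
LSB = 4.3 V / 2^11 = 2.0996 mV.
σ_q = LSB/√12 = 2.0996 mV/3.4641 = 0.606 mV.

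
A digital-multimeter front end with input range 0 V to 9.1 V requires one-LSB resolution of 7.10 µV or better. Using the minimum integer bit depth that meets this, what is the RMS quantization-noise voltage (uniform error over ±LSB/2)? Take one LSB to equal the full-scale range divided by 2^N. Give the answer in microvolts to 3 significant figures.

V_FS = 9.1 V.
Levels needed ≥ 9.1/7.10 µV = 1.282e6. 2^21 = 2097152 suffices, so N_min = 21.
One LSB is 9.1 V / 2097152 = 4.3392 µV.
σ_q = LSB/√12 = 4.3392 µV/3.4641 = 1.25 µV.

1.25 µV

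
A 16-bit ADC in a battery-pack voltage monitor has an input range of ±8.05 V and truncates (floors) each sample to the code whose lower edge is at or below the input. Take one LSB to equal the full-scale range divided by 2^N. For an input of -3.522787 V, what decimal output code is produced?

The full-scale span is 8.05 − (-8.05) = 16.1 V. LSB = 16.1 V / 2^16 ≈ 245.7 µV.
code = ⌊(V_in − V_min)/LSB⌋ = ⌊(V_in − V_min) × 2^16 / range⌋
     = ⌊(-3.522787 − (-8.05)) × 65536 / 16.1⌋ = ⌊4.527213 × 65536/16.1⌋
     = ⌊18428.288⌋ = 18428.

18428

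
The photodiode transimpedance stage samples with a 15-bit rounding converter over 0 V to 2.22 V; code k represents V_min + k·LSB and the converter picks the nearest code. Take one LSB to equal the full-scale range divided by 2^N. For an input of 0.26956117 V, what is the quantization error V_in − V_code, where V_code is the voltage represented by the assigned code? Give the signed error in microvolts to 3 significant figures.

−12.2 µV

V_FS = 2.22 V. LSB = 2.22 V / 2^15 ≈ 67.75 µV.
(V_in − V_min)/LSB = (0.26956117 − (0)) × 32768/2.22 = 3978.8200 → nearest code k = 3979.
Reconstructed level: 0 + 3979 × 2.22/32768 V = 0.26957336426 V.
V_in − V_code = 0.26956117 − (0.26957336426) = −12.2 µV.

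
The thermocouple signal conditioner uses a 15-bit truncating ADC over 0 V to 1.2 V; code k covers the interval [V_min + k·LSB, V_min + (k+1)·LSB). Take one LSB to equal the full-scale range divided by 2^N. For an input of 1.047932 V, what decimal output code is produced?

28615

Span = 1.2 V. LSB = 1.2 V / 2^15 ≈ 36.62 µV.
V_in − V_min = 1.047932 − (0) = 1.047932 V.
Divide by LSB: 1.047932 × 32768/1.2 = 28615.5298.
Truncating gives code 28615.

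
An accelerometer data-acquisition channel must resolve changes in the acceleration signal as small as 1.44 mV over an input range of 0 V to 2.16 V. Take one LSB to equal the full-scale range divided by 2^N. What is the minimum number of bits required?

Full-scale range = 2.16 V.
Need 2^N ≥ 2.16 V / 1.44 mV = 1500 → N_min = 11.

11 bits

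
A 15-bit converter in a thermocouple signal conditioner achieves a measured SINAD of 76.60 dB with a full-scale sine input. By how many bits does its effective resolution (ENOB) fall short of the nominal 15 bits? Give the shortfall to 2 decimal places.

2.57 bits

Effective bits = (76.60 − 1.76)/6.02 = 12.4319.
15 − 12.4319 = 2.57 bits below nominal.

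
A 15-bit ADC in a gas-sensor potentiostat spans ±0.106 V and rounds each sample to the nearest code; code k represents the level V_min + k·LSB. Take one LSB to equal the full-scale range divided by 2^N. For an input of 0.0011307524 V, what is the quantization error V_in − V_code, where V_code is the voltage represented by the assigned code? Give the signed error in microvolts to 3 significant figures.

−1.45 µV

Range = 0.106 − (-0.106) = 0.212 V. LSB = 0.212 V / 2^15 ≈ 6.470 µV.
(0.0011307524 − (-0.106)) / LSB = 0.1071307524 × 32768/0.212 = 16558.7759. Nearest integer: k = 16559.
V_code = -0.106 + (16559/32768) × 0.212 = 0.0011322021484 V.
V_in − V_code = 0.0011307524 − (0.0011322021484) = −1.45 µV.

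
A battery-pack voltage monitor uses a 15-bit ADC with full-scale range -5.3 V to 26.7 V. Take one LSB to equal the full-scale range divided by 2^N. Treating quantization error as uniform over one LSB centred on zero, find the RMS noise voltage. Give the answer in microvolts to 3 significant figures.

Range = 26.7 − (-5.3) = 32 V.
LSB = 32 V ÷ 2^15 = 32/32768 V = 0.97656 mV.
For a uniform distribution on [−LSB/2, +LSB/2], V_rms = LSB/√12 = 0.97656 mV/3.4641 = 282 µV.

282 µV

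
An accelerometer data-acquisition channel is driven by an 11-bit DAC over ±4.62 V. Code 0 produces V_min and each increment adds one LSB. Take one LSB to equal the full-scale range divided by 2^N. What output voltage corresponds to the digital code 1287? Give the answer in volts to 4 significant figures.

1.187 V

The full-scale span is 4.62 − (-4.62) = 9.24 V. LSB = 9.24 V / 2^11.
V_out = V_min + code × LSB = -4.62 V + 1287 × 9.24 V / 2048
      = -4.62 V + 5.80658 V = 1.18658 V.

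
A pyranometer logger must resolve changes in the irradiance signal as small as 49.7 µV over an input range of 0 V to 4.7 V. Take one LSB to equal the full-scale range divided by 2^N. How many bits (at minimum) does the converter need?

17 bits

Range is 4.7 V.
Required number of levels: 4.7/49.7 µV = 94567; smallest N with 2^N ≥ that is 17.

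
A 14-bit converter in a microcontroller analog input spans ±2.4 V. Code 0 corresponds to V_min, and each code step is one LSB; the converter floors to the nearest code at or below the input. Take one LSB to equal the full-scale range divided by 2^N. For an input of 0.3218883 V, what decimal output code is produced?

9290

Span: 2.4 V − (-2.4 V) = 4.8 V. LSB = 4.8 V / 2^14 ≈ 293.0 µV.
code = ⌊(V_in − V_min)/LSB⌋ = ⌊(V_in − V_min) × 2^14 / range⌋
     = ⌊(0.3218883 − (-2.4)) × 16384 / 4.8⌋ = ⌊2.7218883 × 16384/4.8⌋
     = ⌊9290.712⌋ = 9290.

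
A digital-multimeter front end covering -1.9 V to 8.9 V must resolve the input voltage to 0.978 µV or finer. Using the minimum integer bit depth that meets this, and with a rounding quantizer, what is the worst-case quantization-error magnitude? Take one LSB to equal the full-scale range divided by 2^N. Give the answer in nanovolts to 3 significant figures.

Full-scale range = 8.9 V − (-1.9 V) = 10.8 V.
Required number of levels: 10.8/0.978 µV = 1.1043e7; smallest N with 2^N ≥ that is 24.
LSB = 10.8 V / 2^24 = 0.64373 µV.
|e|_max = LSB/2 = 322 nV.

322 nV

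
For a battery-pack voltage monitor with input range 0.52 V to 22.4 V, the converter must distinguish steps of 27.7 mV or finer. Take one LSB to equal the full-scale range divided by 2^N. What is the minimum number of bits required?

10 bits

The full-scale span is 22.4 − (0.52) = 21.88 V.
Need 2^N ≥ 21.88 V / 27.7 mV = 789.9 → N_min = 10.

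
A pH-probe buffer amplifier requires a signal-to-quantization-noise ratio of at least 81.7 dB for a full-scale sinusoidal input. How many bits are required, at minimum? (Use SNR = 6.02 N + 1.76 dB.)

14 bits

Solving 6.02 N ≥ 81.7 − 1.76: N ≥ 13.279. Round up → N = 14.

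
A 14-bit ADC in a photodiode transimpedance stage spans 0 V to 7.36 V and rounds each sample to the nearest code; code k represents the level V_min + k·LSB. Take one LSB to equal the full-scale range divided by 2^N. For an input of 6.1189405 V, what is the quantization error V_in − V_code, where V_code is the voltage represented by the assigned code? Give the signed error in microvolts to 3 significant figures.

+132 µV

Range is 7.36 V. LSB = 7.36 V / 2^14 ≈ 449.2 µV.
(V_in − V_min)/LSB = (6.1189405 − (0)) × 16384/7.36 = 13621.2936 → nearest code k = 13621.
V_code = V_min + k × range/2^14 = 0 + 13621 × 7.36/16384 = 6.1188085938 V.
e = 6.1189405 − (6.1188085938) = +132 µV.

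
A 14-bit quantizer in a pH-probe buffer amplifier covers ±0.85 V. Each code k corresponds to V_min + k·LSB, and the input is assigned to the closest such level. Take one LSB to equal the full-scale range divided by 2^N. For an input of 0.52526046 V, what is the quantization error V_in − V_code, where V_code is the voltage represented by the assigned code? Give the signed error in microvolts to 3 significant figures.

The full-scale span is 0.85 − (-0.85) = 1.7 V. LSB = 1.7 V / 2^14 ≈ 103.8 µV.
(0.52526046 − (-0.85)) / LSB = 1.37526046 × 16384/1.7 = 13254.2749. Nearest integer: k = 13254.
Reconstructed level: -0.85 + 13254 × 1.7/16384 V = 0.52523193359 V.
V_in − V_code = 0.52526046 − (0.52523193359) = +28.5 µV.

+28.5 µV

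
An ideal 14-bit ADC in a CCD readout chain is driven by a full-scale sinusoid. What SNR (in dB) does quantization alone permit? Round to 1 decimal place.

86.0 dB

Ideal quantization SNR: 6.02 × 14 + 1.76 dB = 86.0 dB.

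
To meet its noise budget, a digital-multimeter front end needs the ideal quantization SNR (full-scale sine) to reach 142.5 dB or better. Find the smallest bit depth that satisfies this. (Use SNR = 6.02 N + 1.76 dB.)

24 bits

Solving 6.02 N ≥ 142.5 − 1.76: N ≥ 23.379. Round up → N = 24.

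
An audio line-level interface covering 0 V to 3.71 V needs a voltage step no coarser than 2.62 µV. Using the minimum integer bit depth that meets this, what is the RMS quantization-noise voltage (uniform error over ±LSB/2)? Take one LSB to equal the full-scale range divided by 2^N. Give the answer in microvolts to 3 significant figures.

0.511 µV

Range is 3.71 V.
Required number of levels: 3.71/2.62 µV = 1.4160e6; smallest N with 2^N ≥ that is 21.
One LSB is 3.71 V / 2097152 = 1.7691 µV.
RMS noise = LSB/√12 = 0.511 µV.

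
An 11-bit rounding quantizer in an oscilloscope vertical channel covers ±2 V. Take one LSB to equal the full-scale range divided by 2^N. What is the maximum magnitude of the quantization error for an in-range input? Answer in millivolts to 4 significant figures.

Full-scale range = 2 V − (-2 V) = 4 V.
One LSB is 4 V / 2048 = 1.95313 mV.
A rounding quantizer has |error| ≤ LSB/2 = 0.9766 mV.

0.9766 mV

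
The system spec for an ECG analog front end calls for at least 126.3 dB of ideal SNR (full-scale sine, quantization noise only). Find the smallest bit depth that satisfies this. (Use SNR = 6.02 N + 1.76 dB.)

21 bits

Solving 6.02 N ≥ 126.3 − 1.76: N ≥ 20.688. Round up → N = 21.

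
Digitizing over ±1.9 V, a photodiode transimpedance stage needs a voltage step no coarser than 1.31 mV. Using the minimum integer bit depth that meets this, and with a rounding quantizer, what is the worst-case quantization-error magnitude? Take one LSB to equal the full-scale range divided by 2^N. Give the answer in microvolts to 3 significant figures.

464 µV

Full-scale range = 1.9 V − (-1.9 V) = 3.8 V.
3.8 V / 1.31 mV = 2901. Since 2^11 = 2048 and 2^12 = 4096, N = 12.
LSB = 3.8 V ÷ 2^12 = 3.8/4096 V = 0.92773 mV.
|e|_max = LSB/2 = 464 µV.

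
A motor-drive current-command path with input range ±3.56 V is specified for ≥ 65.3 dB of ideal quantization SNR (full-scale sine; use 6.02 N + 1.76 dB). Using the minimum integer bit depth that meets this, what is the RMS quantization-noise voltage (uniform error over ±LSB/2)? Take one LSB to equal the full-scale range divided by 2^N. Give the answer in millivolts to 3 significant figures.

Full-scale range = 3.56 V − (-3.56 V) = 7.12 V.
Required N = ⌈(65.3 − 1.76)/6.02⌉ = ⌈10.555⌉ = 11.
Step size = 7.12/2048 V = 3.4766 mV.
V_rms = LSB/√12 = 1.00 mV.

1.00 mV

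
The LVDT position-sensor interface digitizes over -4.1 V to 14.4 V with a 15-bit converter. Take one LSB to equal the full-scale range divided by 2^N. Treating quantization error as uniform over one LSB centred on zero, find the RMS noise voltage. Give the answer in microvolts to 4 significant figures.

163.0 µV

Full-scale range = 14.4 V − (-4.1 V) = 18.5 V.
One LSB is 18.5 V / 32768 = 0.564575 mV.
For a uniform distribution on [−LSB/2, +LSB/2], V_rms = LSB/√12 = 0.564575 mV/3.4641 = 163.0 µV.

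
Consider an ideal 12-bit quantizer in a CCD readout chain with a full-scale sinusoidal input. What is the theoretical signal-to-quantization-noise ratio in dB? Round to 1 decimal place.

For an ideal N-bit converter with full-scale sine input, SNR = 6.02 N + 1.76 dB. SNR = 6.02 × 12 + 1.76 = 72.24 + 1.76 = 74.00 dB.

74.0 dB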